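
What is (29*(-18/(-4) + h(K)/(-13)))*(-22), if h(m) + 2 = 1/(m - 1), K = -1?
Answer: -38918/13 ≈ -2993.7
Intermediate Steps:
h(m) = -2 + 1/(-1 + m) (h(m) = -2 + 1/(m - 1) = -2 + 1/(-1 + m))
(29*(-18/(-4) + h(K)/(-13)))*(-22) = (29*(-18/(-4) + ((3 - 2*(-1))/(-1 - 1))/(-13)))*(-22) = (29*(-18*(-¼) + ((3 + 2)/(-2))*(-1/13)))*(-22) = (29*(9/2 - ½*5*(-1/13)))*(-22) = (29*(9/2 - 5/2*(-1/13)))*(-22) = (29*(9/2 + 5/26))*(-22) = (29*(61/13))*(-22) = (1769/13)*(-22) = -38918/13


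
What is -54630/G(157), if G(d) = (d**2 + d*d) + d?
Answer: -1214/1099 ≈ -1.1046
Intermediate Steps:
G(d) = d + 2*d**2 (G(d) = (d**2 + d**2) + d = 2*d**2 + d = d + 2*d**2)
-54630/G(157) = -54630*1/(157*(1 + 2*157)) = -54630*1/(157*(1 + 314)) = -54630/(157*315) = -54630/49455 = -54630*1/49455 = -1214/1099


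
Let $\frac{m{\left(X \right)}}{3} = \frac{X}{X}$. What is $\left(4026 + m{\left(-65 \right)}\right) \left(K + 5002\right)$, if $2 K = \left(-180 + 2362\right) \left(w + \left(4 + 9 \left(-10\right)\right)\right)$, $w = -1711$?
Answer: $-7878810225$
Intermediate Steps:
$m{\left(X \right)} = 3$ ($m{\left(X \right)} = 3 \frac{X}{X} = 3 \cdot 1 = 3$)
$K = -1960527$ ($K = \frac{\left(-180 + 2362\right) \left(-1711 + \left(4 + 9 \left(-10\right)\right)\right)}{2} = \frac{2182 \left(-1711 + \left(4 - 90\right)\right)}{2} = \frac{2182 \left(-1711 - 86\right)}{2} = \frac{2182 \left(-1797\right)}{2} = \frac{1}{2} \left(-3921054\right) = -1960527$)
$\left(4026 + m{\left(-65 \right)}\right) \left(K + 5002\right) = \left(4026 + 3\right) \left(-1960527 + 5002\right) = 4029 \left(-1955525\right) = -7878810225$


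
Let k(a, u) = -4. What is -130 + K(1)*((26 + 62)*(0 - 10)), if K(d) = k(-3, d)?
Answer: 3390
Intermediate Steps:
K(d) = -4
-130 + K(1)*((26 + 62)*(0 - 10)) = -130 - 4*(26 + 62)*(0 - 10) = -130 - 352*(-10) = -130 - 4*(-880) = -130 + 3520 = 3390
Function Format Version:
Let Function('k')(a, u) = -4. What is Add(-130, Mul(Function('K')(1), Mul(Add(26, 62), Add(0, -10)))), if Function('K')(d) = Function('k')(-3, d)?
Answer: 3390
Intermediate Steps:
Function('K')(d) = -4
Add(-130, Mul(Function('K')(1), Mul(Add(26, 62), Add(0, -10)))) = Add(-130, Mul(-4, Mul(Add(26, 62), Add(0, -10)))) = Add(-130, Mul(-4, Mul(88, -10))) = Add(-130, Mul(-4, -880)) = Add(-130, 3520) = 3390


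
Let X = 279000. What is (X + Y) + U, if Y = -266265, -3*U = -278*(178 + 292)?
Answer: 168865/3 ≈ 56288.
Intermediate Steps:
U = 130660/3 (U = -(-278)*(178 + 292)/3 = -(-278)*470/3 = -1/3*(-130660) = 130660/3 ≈ 43553.)
(X + Y) + U = (279000 - 266265) + 130660/3 = 12735 + 130660/3 = 168865/3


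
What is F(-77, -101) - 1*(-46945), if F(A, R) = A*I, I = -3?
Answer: 47176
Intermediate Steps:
F(A, R) = -3*A (F(A, R) = A*(-3) = -3*A)
F(-77, -101) - 1*(-46945) = -3*(-77) - 1*(-46945) = 231 + 46945 = 47176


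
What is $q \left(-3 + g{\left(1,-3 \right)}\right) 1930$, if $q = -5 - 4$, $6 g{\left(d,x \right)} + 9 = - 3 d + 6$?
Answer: $69480$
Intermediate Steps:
$g{\left(d,x \right)} = - \frac{1}{2} - \frac{d}{2}$ ($g{\left(d,x \right)} = - \frac{3}{2} + \frac{- 3 d + 6}{6} = - \frac{3}{2} + \frac{6 - 3 d}{6} = - \frac{3}{2} - \left(-1 + \frac{d}{2}\right) = - \frac{1}{2} - \frac{d}{2}$)
$q = -9$
$q \left(-3 + g{\left(1,-3 \right)}\right) 1930 = - 9 \left(-3 - 1\right) 1930 = \left(-9\right) \left(-4\right) 1930 = 36 \cdot 1930 = 69480$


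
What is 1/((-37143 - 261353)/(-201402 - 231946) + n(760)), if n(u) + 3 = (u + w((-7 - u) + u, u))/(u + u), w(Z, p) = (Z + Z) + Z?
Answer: -164672240/300527197 ≈ -0.54795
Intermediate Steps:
w(Z, p) = 3*Z (w(Z, p) = 2*Z + Z = 3*Z)
n(u) = -3 + (-21 + u)/(2*u) (n(u) = -3 + (u + 3*((-7 - u) + u))/(u + u) = -3 + (u + 3*(-7))/((2*u)) = -3 + (u - 21)*(1/(2*u)) = -3 + (-21 + u)*(1/(2*u)) = -3 + (-21 + u)/(2*u))
1/((-37143 - 261353)/(-201402 - 231946) + n(760)) = 1/((-37143 - 261353)/(-201402 - 231946) + (1/2)*(-21 - 5*760)/760) = 1/(-298496/(-433348) + (1/2)*(1/760)*(-21 - 3800)) = 1/(-298496*(-1/433348) + (1/2)*(1/760)*(-3821)) = 1/(74624/108337 - 3821/1520) = 1/(-300527197/164672240) = -164672240/300527197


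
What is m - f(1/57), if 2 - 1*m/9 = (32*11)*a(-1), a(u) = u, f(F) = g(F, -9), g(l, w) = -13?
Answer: 3199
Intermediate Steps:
f(F) = -13
m = 3186 (m = 18 - 9*32*11*(-1) = 18 - 3168*(-1) = 18 - 9*(-352) = 18 + 3168 = 3186)
m - f(1/57) = 3186 - 1*(-13) = 3186 + 13 = 3199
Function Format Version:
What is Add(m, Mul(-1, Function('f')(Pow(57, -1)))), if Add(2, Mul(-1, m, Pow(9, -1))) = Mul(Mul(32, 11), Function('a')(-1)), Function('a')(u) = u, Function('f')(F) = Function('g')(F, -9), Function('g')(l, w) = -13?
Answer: 3199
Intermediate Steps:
Function('f')(F) = -13
m = 3186 (m = Add(18, Mul(-9, Mul(Mul(32, 11), -1))) = Add(18, Mul(-9, Mul(352, -1))) = Add(18, Mul(-9, -352)) = Add(18, 3168) = 3186)
Add(m, Mul(-1, Function('f')(Pow(57, -1)))) = Add(3186, Mul(-1, -13)) = Add(3186, 13) = 3199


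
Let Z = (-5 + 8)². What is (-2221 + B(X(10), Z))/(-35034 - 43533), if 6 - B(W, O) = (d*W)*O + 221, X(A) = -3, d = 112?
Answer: -196/26189 ≈ -0.0074841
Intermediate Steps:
Z = 9 (Z = 3² = 9)
B(W, O) = -215 - 112*O*W (B(W, O) = 6 - ((112*W)*O + 221) = 6 - (112*O*W + 221) = 6 - (221 + 112*O*W) = 6 + (-221 - 112*O*W) = -215 - 112*O*W)
(-2221 + B(X(10), Z))/(-35034 - 43533) = (-2221 + (-215 - 112*9*(-3)))/(-35034 - 43533) = (-2221 + (-215 + 3024))/(-78567) = (-2221 + 2809)*(-1/78567) = 588*(-1/78567) = -196/26189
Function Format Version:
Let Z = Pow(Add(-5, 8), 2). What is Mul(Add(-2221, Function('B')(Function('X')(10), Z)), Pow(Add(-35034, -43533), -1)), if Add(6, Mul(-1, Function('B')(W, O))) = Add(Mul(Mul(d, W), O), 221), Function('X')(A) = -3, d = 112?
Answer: Rational(-196, 26189) ≈ -0.0074841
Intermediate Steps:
Z = 9 (Z = Pow(3, 2) = 9)
Function('B')(W, O) = Add(-215, Mul(-112, O, W)) (Function('B')(W, O) = Add(6, Mul(-1, Add(Mul(Mul(112, W), O), 221))) = Add(6, Mul(-1, Add(Mul(112, O, W), 221))) = Add(6, Mul(-1, Add(221, Mul(112, O, W)))) = Add(6, Add(-221, Mul(-112, O, W))) = Add(-215, Mul(-112, O, W)))
Mul(Add(-2221, Function('B')(Function('X')(10), Z)), Pow(Add(-35034, -43533), -1)) = Mul(Add(-2221, Add(-215, Mul(-112, 9, -3))), Pow(Add(-35034, -43533), -1)) = Mul(Add(-2221, Add(-215, 3024)), Pow(-78567, -1)) = Mul(Add(-2221, 2809), Rational(-1, 78567)) = Mul(588, Rational(-1, 78567)) = Rational(-196, 26189)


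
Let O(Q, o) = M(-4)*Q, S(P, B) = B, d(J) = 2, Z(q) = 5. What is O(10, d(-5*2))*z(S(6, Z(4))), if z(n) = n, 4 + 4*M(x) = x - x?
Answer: -50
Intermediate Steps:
M(x) = -1 (M(x) = -1 + (x - x)/4 = -1 + (1/4)*0 = -1 + 0 = -1)
O(Q, o) = -Q
O(10, d(-5*2))*z(S(6, Z(4))) = -1*10*5 = -10*5 = -50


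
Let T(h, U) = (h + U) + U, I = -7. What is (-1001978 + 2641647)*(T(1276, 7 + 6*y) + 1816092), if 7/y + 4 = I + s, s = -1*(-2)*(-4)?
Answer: 56618055872406/19 ≈ 2.9799e+12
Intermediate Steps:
s = -8 (s = 2*(-4) = -8)
y = -7/19 (y = 7/(-4 + (-7 - 8)) = 7/(-4 - 15) = 7/(-19) = 7*(-1/19) = -7/19 ≈ -0.36842)
T(h, U) = h + 2*U (T(h, U) = (U + h) + U = h + 2*U)
(-1001978 + 2641647)*(T(1276, 7 + 6*y) + 1816092) = (-1001978 + 2641647)*((1276 + 2*(7 + 6*(-7/19))) + 1816092) = 1639669*((1276 + 2*(7 - 42/19)) + 1816092) = 1639669*((1276 + 2*(91/19)) + 1816092) = 1639669*((1276 + 182/19) + 1816092) = 1639669*(24426/19 + 1816092) = 1639669*(34530174/19) = 56618055872406/19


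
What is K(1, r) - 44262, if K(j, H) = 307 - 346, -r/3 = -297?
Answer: -44301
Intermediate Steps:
r = 891 (r = -3*(-297) = 891)
K(j, H) = -39
K(1, r) - 44262 = -39 - 44262 = -44301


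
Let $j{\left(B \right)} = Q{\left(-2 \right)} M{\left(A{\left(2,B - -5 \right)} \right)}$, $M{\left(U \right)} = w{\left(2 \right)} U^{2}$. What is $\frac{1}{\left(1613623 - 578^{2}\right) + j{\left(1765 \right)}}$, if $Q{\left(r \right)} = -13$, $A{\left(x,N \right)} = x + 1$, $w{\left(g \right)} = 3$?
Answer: $\frac{1}{1279188} \approx 7.8175 \cdot 10^{-7}$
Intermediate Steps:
$A{\left(x,N \right)} = 1 + x$
$M{\left(U \right)} = 3 U^{2}$
$j{\left(B \right)} = -351$ ($j{\left(B \right)} = - 13 \cdot 3 \left(1 + 2\right)^{2} = - 13 \cdot 3 \cdot 3^{2} = - 13 \cdot 3 \cdot 9 = \left(-13\right) 27 = -351$)
$\frac{1}{\left(1613623 - 578^{2}\right) + j{\left(1765 \right)}} = \frac{1}{\left(1613623 - 578^{2}\right) - 351} = \frac{1}{\left(1613623 - 334084\right) - 351} = \frac{1}{1279539 - 351} = \frac{1}{1279188}$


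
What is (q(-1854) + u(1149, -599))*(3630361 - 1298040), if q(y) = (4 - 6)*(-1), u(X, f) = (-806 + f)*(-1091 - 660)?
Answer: 5737875834397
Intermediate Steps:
u(X, f) = 1411306 - 1751*f (u(X, f) = (-806 + f)*(-1751) = 1411306 - 1751*f)
q(y) = 2 (q(y) = -2*(-1) = 2)
(q(-1854) + u(1149, -599))*(3630361 - 1298040) = (2 + (1411306 - 1751*(-599)))*(3630361 - 1298040) = (2 + (1411306 + 1048849))*2332321 = (2 + 2460155)*2332321 = 2460157*2332321 = 5737875834397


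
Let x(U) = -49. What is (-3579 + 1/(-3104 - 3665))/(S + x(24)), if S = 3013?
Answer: -6056563/5015829 ≈ -1.2075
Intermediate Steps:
(-3579 + 1/(-3104 - 3665))/(S + x(24)) = (-3579 + 1/(-3104 - 3665))/(3013 - 49) = (-3579 + 1/(-6769))/2964 = (-3579 - 1/6769)*(1/2964) = -24226252/6769*1/2964 = -6056563/5015829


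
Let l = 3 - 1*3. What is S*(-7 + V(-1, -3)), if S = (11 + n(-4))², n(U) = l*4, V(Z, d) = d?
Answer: -1210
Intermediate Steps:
l = 0 (l = 3 - 3 = 0)
n(U) = 0 (n(U) = 0*4 = 0)
S = 121 (S = (11 + 0)² = 11² = 121)
S*(-7 + V(-1, -3)) = 121*(-7 - 3) = 121*(-10) = -1210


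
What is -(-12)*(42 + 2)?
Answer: 528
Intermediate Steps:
-(-12)*(42 + 2) = -(-12)*44 = -1*(-528) = 528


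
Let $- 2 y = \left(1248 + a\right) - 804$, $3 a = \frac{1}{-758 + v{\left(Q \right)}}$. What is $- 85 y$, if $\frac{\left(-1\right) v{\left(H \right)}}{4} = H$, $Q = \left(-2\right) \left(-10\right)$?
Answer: $\frac{94878275}{5028} \approx 18870.0$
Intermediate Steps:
$Q = 20$
$v{\left(H \right)} = - 4 H$
$a = - \frac{1}{2514}$ ($a = \frac{1}{3 \left(-758 - 80\right)} = \frac{1}{3 \left(-838\right)} = \frac{1}{3} \left(- \frac{1}{838}\right) = - \frac{1}{2514} \approx -0.00039777$)
$y = - \frac{1116215}{5028}$ ($y = - \frac{\left(1248 - \frac{1}{2514}\right) - 804}{2} = - \frac{\frac{3137471}{2514} - 804}{2} = \left(- \frac{1}{2}\right) \frac{1116215}{2514} = - \frac{1116215}{5028} \approx -222.0$)
$- 85 y = \left(-85\right) \left(- \frac{1116215}{5028}\right) = \frac{94878275}{5028}$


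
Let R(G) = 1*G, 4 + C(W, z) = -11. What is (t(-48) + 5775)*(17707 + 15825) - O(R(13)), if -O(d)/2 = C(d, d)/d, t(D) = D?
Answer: 2496490902/13 ≈ 1.9204e+8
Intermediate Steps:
C(W, z) = -15 (C(W, z) = -4 - 11 = -15)
R(G) = G
O(d) = 30/d (O(d) = -(-30)/d = 30/d)
(t(-48) + 5775)*(17707 + 15825) - O(R(13)) = (-48 + 5775)*(17707 + 15825) - 30/13 = 5727*33532 - 30/13 = 192037764 - 1*30/13 = 192037764 - 30/13 = 2496490902/13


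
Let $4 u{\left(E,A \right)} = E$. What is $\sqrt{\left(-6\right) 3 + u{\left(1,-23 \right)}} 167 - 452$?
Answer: $-452 + \frac{167 i \sqrt{71}}{2} \approx -452.0 + 703.58 i$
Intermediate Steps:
$u{\left(E,A \right)} = \frac{E}{4}$
$\sqrt{\left(-6\right) 3 + u{\left(1,-23 \right)}} 167 - 452 = \sqrt{\left(-6\right) 3 + \frac{1}{4} \cdot 1} \cdot 167 - 452 = \sqrt{-18 + \frac{1}{4}} \cdot 167 - 452 = \sqrt{- \frac{71}{4}} \cdot 167 - 452 = \frac{i \sqrt{71}}{2} \cdot 167 - 452 = \frac{167 i \sqrt{71}}{2} - 452 = -452 + \frac{167 i \sqrt{71}}{2}$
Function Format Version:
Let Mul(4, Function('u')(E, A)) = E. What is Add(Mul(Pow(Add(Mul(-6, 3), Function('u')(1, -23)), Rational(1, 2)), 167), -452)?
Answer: Add(-452, Mul(Rational(167, 2), I, Pow(71, Rational(1, 2)))) ≈ Add(-452.00, Mul(703.58, I))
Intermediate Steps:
Function('u')(E, A) = Mul(Rational(1, 4), E)
Add(Mul(Pow(Add(Mul(-6, 3), Function('u')(1, -23)), Rational(1, 2)), 167), -452) = Add(Mul(Pow(Add(Mul(-6, 3), Mul(Rational(1, 4), 1)), Rational(1, 2)), 167), -452) = Add(Mul(Pow(Add(-18, Rational(1, 4)), Rational(1, 2)), 167), -452) = Add(Mul(Pow(Rational(-71, 4), Rational(1, 2)), 167), -452) = Add(Mul(Mul(Rational(1, 2), I, Pow(71, Rational(1, 2))), 167), -452) = Add(Mul(Rational(167, 2), I, Pow(71, Rational(1, 2))), -452) = Add(-452, Mul(Rational(167, 2), I, Pow(71, Rational(1, 2))))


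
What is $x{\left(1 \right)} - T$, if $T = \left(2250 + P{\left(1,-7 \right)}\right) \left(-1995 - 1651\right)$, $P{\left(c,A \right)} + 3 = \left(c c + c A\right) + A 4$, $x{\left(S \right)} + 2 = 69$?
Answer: $8068665$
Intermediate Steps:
$x{\left(S \right)} = 67$ ($x{\left(S \right)} = -2 + 69 = 67$)
$P{\left(c,A \right)} = -3 + c^{2} + 4 A + A c$ ($P{\left(c,A \right)} = -3 + \left(\left(c c + c A\right) + A 4\right) = -3 + \left(\left(c^{2} + A c\right) + 4 A\right) = -3 + \left(c^{2} + 4 A + A c\right) = -3 + c^{2} + 4 A + A c$)
$T = -8068598$ ($T = \left(2250 + \left(-3 + 1^{2} + 4 \left(-7\right) - 7\right)\right) \left(-1995 - 1651\right) = \left(2250 - 37\right) \left(-3646\right) = 2213 \left(-3646\right) = -8068598$)
$x{\left(1 \right)} - T = 67 - -8068598 = 67 + 8068598 = 8068665$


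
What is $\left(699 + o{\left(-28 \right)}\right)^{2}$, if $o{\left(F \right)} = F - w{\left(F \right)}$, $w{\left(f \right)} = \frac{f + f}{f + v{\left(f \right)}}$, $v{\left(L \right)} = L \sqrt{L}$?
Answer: $\frac{1795596 \sqrt{7} + 12159187 i}{4 \sqrt{7} + 27 i} \approx 4.5015 \cdot 10^{5} + 489.69 i$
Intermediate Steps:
$v{\left(L \right)} = L^{\frac{3}{2}}$
$w{\left(f \right)} = \frac{2 f}{f + f^{\frac{3}{2}}}$ ($w{\left(f \right)} = \frac{f + f}{f + f^{\frac{3}{2}}} = \frac{2 f}{f + f^{\frac{3}{2}}}$)
$o{\left(F \right)} = F - \frac{2 F}{F + F^{\frac{3}{2}}}$
$\left(699 + o{\left(-28 \right)}\right)^{2} = \left(699 - \frac{28 \left(-2 - 28 + \left(-28\right)^{\frac{3}{2}}\right)}{-28 + \left(-28\right)^{\frac{3}{2}}}\right)^{2} = \left(699 - \frac{28 \left(-2 - 28 - 56 i \sqrt{7}\right)}{-28 - 56 i \sqrt{7}}\right)^{2} = \left(699 - \frac{28 \left(-30 - 56 i \sqrt{7}\right)}{-28 - 56 i \sqrt{7}}\right)^{2}$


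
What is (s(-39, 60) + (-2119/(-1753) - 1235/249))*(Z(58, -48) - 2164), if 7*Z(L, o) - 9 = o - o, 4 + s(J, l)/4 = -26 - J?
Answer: -213105162952/3055479 ≈ -69745.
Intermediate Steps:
s(J, l) = -120 - 4*J (s(J, l) = -16 + 4*(-26 - J) = -16 + (-104 - 4*J) = -120 - 4*J)
Z(L, o) = 9/7 (Z(L, o) = 9/7 + (o - o)/7 = 9/7 + (1/7)*0 = 9/7 + 0 = 9/7)
(s(-39, 60) + (-2119/(-1753) - 1235/249))*(Z(58, -48) - 2164) = ((-120 - 4*(-39)) + (-2119/(-1753) - 1235/249))*(9/7 - 2164) = ((-120 + 156) + (-2119*(-1/1753) - 1235*1/249))*(-15139/7) = (36 + (2119/1753 - 1235/249))*(-15139/7) = (36 - 1637324/436497)*(-15139/7) = (14076568/436497)*(-15139/7) = -213105162952/3055479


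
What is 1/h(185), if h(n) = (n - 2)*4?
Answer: 1/732 ≈ 0.0013661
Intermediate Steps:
h(n) = -8 + 4*n (h(n) = (-2 + n)*4 = -8 + 4*n)
1/h(185) = 1/(-8 + 4*185) = 1/(-8 + 740) = 1/732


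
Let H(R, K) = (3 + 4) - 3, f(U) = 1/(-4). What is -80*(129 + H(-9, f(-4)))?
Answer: -10640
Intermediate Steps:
f(U) = -¼
H(R, K) = 4 (H(R, K) = 7 - 3 = 4)
-80*(129 + H(-9, f(-4))) = -80*(129 + 4) = -80*133 = -10640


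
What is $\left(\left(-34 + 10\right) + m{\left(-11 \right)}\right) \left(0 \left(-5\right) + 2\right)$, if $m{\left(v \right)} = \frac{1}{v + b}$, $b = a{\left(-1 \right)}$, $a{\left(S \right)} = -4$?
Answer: $- \frac{722}{15} \approx -48.133$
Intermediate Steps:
$b = -4$
$m{\left(v \right)} = \frac{1}{-4 + v}$ ($m{\left(v \right)} = \frac{1}{v - 4} = \frac{1}{-4 + v}$)
$\left(\left(-34 + 10\right) + m{\left(-11 \right)}\right) \left(0 \left(-5\right) + 2\right) = \left(\left(-34 + 10\right) + \frac{1}{-4 - 11}\right) \left(0 \left(-5\right) + 2\right) = \left(-24 + \frac{1}{-15}\right) \left(0 + 2\right) = \left(-24 - \frac{1}{15}\right) 2 = \left(- \frac{361}{15}\right) 2 = - \frac{722}{15}$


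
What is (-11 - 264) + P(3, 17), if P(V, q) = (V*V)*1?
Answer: -266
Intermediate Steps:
P(V, q) = V² (P(V, q) = V²*1 = V²)
(-11 - 264) + P(3, 17) = (-11 - 264) + 3² = -275 + 9 = -266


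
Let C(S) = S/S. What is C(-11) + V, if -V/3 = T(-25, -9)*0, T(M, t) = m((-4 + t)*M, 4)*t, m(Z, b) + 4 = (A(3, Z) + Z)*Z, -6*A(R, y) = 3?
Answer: 1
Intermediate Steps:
A(R, y) = -1/2 (A(R, y) = -1/6*3 = -1/2)
C(S) = 1
m(Z, b) = -4 + Z*(-1/2 + Z) (m(Z, b) = -4 + (-1/2 + Z)*Z = -4 + Z*(-1/2 + Z))
T(M, t) = t*(-4 + M**2*(-4 + t)**2 - M*(-4 + t)/2) (T(M, t) = (-4 + ((-4 + t)*M)**2 - (-4 + t)*M/2)*t = (-4 + (M*(-4 + t))**2 - M*(-4 + t)/2)*t = (-4 + M**2*(-4 + t)**2 - M*(-4 + t)/2)*t = t*(-4 + M**2*(-4 + t)**2 - M*(-4 + t)/2))
V = 0 (V = -3*(1/2)*(-9)*(-8 - 1*(-25)*(-4 - 9) + 2*(-25)**2*(-4 - 9)**2)*0 = -3*(1/2)*(-9)*(-8 - 1*(-25)*(-13) + 2*625*(-13)**2)*0 = -3*(1/2)*(-9)*(-8 - 325 + 2*625*169)*0 = -3*(1/2)*(-9)*(-8 - 325 + 211250)*0 = -3*(1/2)*(-9)*210917*0 = -(-5694759)*0/2 = -3*0 = 0)
C(-11) + V = 1 + 0 = 1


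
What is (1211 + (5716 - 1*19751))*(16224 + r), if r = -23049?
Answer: 87523800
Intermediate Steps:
(1211 + (5716 - 1*19751))*(16224 + r) = (1211 + (5716 - 1*19751))*(16224 - 23049) = (1211 + (5716 - 19751))*(-6825) = (1211 - 14035)*(-6825) = -12824*(-6825) = 87523800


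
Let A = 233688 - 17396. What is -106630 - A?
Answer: -322922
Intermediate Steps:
A = 216292
-106630 - A = -106630 - 1*216292 = -106630 - 216292 = -322922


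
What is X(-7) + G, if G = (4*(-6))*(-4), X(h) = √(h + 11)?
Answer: 98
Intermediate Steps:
X(h) = √(11 + h)
G = 96 (G = -24*(-4) = 96)
X(-7) + G = √(11 - 7) + 96 = √4 + 96 = 2 + 96 = 98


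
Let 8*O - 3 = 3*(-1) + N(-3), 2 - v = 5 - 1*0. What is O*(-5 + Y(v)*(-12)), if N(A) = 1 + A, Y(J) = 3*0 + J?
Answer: -31/4 ≈ -7.7500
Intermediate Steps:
v = -3 (v = 2 - (5 - 1*0) = 2 - (5 + 0) = 2 - 1*5 = 2 - 5 = -3)
Y(J) = J (Y(J) = 0 + J = J)
O = -¼ (O = 3/8 + (3*(-1) + (1 - 3))/8 = 3/8 + (-3 - 2)/8 = 3/8 + (⅛)*(-5) = 3/8 - 5/8 = -¼ ≈ -0.25000)
O*(-5 + Y(v)*(-12)) = -(-5 - 3*(-12))/4 = -(-5 + 36)/4 = -¼*31 = -31/4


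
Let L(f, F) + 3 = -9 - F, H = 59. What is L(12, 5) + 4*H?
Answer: 219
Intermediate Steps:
L(f, F) = -12 - F (L(f, F) = -3 + (-9 - F) = -12 - F)
L(12, 5) + 4*H = (-12 - 1*5) + 4*59 = (-12 - 5) + 236 = -17 + 236 = 219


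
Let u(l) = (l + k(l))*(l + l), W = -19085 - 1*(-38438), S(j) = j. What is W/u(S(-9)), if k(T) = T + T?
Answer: 6451/162 ≈ 39.821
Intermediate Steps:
k(T) = 2*T
W = 19353 (W = -19085 + 38438 = 19353)
u(l) = 6*l**2 (u(l) = (l + 2*l)*(l + l) = (3*l)*(2*l) = 6*l**2)
W/u(S(-9)) = 19353/((6*(-9)**2)) = 19353/((6*81)) = 19353/486 = 19353*(1/486) = 6451/162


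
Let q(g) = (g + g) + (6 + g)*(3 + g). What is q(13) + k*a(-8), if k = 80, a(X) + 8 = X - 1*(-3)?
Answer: -710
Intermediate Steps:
a(X) = -5 + X (a(X) = -8 + (X - 1*(-3)) = -8 + (X + 3) = -8 + (3 + X) = -5 + X)
q(g) = 2*g + (3 + g)*(6 + g)
q(13) + k*a(-8) = (18 + 13² + 11*13) + 80*(-5 - 8) = (18 + 169 + 143) + 80*(-13) = 330 - 1040 = -710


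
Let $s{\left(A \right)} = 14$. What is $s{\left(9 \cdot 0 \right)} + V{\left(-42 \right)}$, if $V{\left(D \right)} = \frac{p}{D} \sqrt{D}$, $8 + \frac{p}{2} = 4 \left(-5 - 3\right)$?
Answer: $14 + \frac{40 i \sqrt{42}}{21} \approx 14.0 + 12.344 i$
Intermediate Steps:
$p = -80$ ($p = -16 + 2 \cdot 4 \left(-5 - 3\right) = -16 + 2 \cdot 4 \left(-8\right) = -16 + 2 \left(-32\right) = -16 - 64 = -80$)
$V{\left(D \right)} = - \frac{80}{\sqrt{D}}$ ($V{\left(D \right)} = - \frac{80}{D} \sqrt{D} = - \frac{80}{\sqrt{D}}$)
$s{\left(9 \cdot 0 \right)} + V{\left(-42 \right)} = 14 - \frac{80}{i \sqrt{42}} = 14 - 80 \left(- \frac{i \sqrt{42}}{42}\right) = 14 + \frac{40 i \sqrt{42}}{21}$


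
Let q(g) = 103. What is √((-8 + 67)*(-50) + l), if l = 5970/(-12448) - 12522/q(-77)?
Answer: I*√78908221574461/160268 ≈ 55.426*I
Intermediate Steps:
l = -78244383/641072 (l = 5970/(-12448) - 12522/103 = 5970*(-1/12448) - 12522*1/103 = -2985/6224 - 12522/103 = -78244383/641072 ≈ -122.05)
√((-8 + 67)*(-50) + l) = √((-8 + 67)*(-50) - 78244383/641072) = √(59*(-50) - 78244383/641072) = √(-2950 - 78244383/641072) = √(-1969406783/641072) = I*√78908221574461/160268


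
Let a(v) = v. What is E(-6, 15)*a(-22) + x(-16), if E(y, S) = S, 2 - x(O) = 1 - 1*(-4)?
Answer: -333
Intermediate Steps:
x(O) = -3 (x(O) = 2 - (1 - 1*(-4)) = 2 - (1 + 4) = 2 - 1*5 = 2 - 5 = -3)
E(-6, 15)*a(-22) + x(-16) = 15*(-22) - 3 = -330 - 3 = -333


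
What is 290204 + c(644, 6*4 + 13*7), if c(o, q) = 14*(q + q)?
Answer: 293424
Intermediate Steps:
c(o, q) = 28*q (c(o, q) = 14*(2*q) = 28*q)
290204 + c(644, 6*4 + 13*7) = 290204 + 28*(6*4 + 13*7) = 290204 + 28*(24 + 91) = 290204 + 28*115 = 290204 + 3220 = 293424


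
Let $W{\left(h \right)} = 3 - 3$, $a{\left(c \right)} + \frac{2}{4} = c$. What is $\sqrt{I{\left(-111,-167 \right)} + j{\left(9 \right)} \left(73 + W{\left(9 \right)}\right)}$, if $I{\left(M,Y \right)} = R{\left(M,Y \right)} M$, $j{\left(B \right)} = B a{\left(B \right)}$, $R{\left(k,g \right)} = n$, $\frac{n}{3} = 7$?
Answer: $\frac{3 \sqrt{1446}}{2} \approx 57.039$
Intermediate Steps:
$n = 21$ ($n = 3 \cdot 7 = 21$)
$a{\left(c \right)} = - \frac{1}{2} + c$
$W{\left(h \right)} = 0$ ($W{\left(h \right)} = 3 - 3 = 0$)
$R{\left(k,g \right)} = 21$
$j{\left(B \right)} = B \left(- \frac{1}{2} + B\right)$
$I{\left(M,Y \right)} = 21 M$
$\sqrt{I{\left(-111,-167 \right)} + j{\left(9 \right)} \left(73 + W{\left(9 \right)}\right)} = \sqrt{21 \left(-111\right) + 9 \left(- \frac{1}{2} + 9\right) \left(73 + 0\right)} = \sqrt{-2331 + 9 \cdot \frac{17}{2} \cdot 73} = \sqrt{-2331 + \frac{153}{2} \cdot 73} = \sqrt{-2331 + \frac{11169}{2}} = \sqrt{\frac{6507}{2}} = \frac{3 \sqrt{1446}}{2}$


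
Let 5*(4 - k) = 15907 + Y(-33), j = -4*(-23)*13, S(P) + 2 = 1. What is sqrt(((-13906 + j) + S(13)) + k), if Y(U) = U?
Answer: I*sqrt(397045)/5 ≈ 126.02*I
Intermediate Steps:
S(P) = -1 (S(P) = -2 + 1 = -1)
j = 1196 (j = 92*13 = 1196)
k = -15854/5 (k = 4 - (15907 - 33)/5 = 4 - 1/5*15874 = 4 - 15874/5 = -15854/5 ≈ -3170.8)
sqrt(((-13906 + j) + S(13)) + k) = sqrt(((-13906 + 1196) - 1) - 15854/5) = sqrt((-12710 - 1) - 15854/5) = sqrt(-12711 - 15854/5) = sqrt(-79409/5) = I*sqrt(397045)/5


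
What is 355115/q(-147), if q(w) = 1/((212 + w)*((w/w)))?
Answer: 23082475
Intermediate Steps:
q(w) = 1/(212 + w) (q(w) = 1/((212 + w)*1) = 1/(212 + w))
355115/q(-147) = 355115/(1/(212 - 147)) = 355115/(1/65) = 355115*65 = 23082475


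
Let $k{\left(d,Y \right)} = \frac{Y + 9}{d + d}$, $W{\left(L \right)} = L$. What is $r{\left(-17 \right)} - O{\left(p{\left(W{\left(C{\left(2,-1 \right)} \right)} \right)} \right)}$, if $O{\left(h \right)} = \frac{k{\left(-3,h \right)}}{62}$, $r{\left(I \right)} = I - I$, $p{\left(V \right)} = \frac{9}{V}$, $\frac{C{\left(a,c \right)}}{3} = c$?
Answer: $\frac{1}{62} \approx 0.016129$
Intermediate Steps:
$C{\left(a,c \right)} = 3 c$
$k{\left(d,Y \right)} = \frac{9 + Y}{2 d}$
$r{\left(I \right)} = 0$
$O{\left(h \right)} = - \frac{3}{124} - \frac{h}{372}$ ($O{\left(h \right)} = \frac{\frac{1}{2} \frac{1}{-3} \left(9 + h\right)}{62} = \frac{1}{2} \left(- \frac{1}{3}\right) \left(9 + h\right) \frac{1}{62} = \left(- \frac{3}{2} - \frac{h}{6}\right) \frac{1}{62} = - \frac{3}{124} - \frac{h}{372}$)
$r{\left(-17 \right)} - O{\left(p{\left(W{\left(C{\left(2,-1 \right)} \right)} \right)} \right)} = 0 - \left(- \frac{3}{124} - \frac{9 \frac{1}{3 \left(-1\right)}}{372}\right) = 0 - \left(- \frac{3}{124} - \frac{9 \frac{1}{-3}}{372}\right) = 0 - \left(- \frac{3}{124} - \frac{9 \left(- \frac{1}{3}\right)}{372}\right) = 0 - \left(- \frac{3}{124} - - \frac{1}{124}\right) = 0 - \left(- \frac{3}{124} + \frac{1}{124}\right) = 0 - - \frac{1}{62} = 0 + \frac{1}{62} = \frac{1}{62}$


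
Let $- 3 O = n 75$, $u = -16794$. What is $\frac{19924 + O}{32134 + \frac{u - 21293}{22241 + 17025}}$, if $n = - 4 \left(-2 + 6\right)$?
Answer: $\frac{798042184}{1261735557} \approx 0.6325$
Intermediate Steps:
$n = -16$ ($n = \left(-4\right) 4 = -16$)
$O = 400$ ($O = - \frac{\left(-16\right) 75}{3} = \left(- \frac{1}{3}\right) \left(-1200\right) = 400$)
$\frac{19924 + O}{32134 + \frac{u - 21293}{22241 + 17025}} = \frac{19924 + 400}{32134 + \frac{-16794 - 21293}{22241 + 17025}} = \frac{20324}{32134 - \frac{38087}{39266}} = \frac{20324}{\frac{1261735557}{39266}} = 20324 \cdot \frac{39266}{1261735557} = \frac{798042184}{1261735557}$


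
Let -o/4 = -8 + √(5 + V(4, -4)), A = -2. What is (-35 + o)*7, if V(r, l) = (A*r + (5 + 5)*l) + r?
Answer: -21 - 28*I*√39 ≈ -21.0 - 174.86*I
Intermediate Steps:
V(r, l) = -r + 10*l (V(r, l) = (-2*r + (5 + 5)*l) + r = (-2*r + 10*l) + r = -r + 10*l)
o = 32 - 4*I*√39 (o = -4*(-8 + √(5 + (-1*4 + 10*(-4)))) = -4*(-8 + √(5 + (-4 - 40))) = -4*(-8 + √(5 - 44)) = -4*(-8 + √(-39)) = -4*(-8 + I*√39) = 32 - 4*I*√39 ≈ 32.0 - 24.98*I)
(-35 + o)*7 = (-35 + (32 - 4*I*√39))*7 = (-3 - 4*I*√39)*7 = -21 - 28*I*√39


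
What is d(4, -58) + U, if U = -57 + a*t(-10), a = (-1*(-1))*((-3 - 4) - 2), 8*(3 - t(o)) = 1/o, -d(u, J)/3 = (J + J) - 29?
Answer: 28071/80 ≈ 350.89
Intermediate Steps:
d(u, J) = 87 - 6*J (d(u, J) = -3*((J + J) - 29) = -3*(2*J - 29) = -3*(-29 + 2*J) = 87 - 6*J)
t(o) = 3 - 1/(8*o)
a = -9 (a = 1*(-7 - 2) = 1*(-9) = -9)
U = -6729/80 (U = -57 - 9*(3 - 1/8/(-10)) = -57 - 9*(3 - 1/8*(-1/10)) = -57 - 9*(3 + 1/80) = -57 - 9*241/80 = -57 - 2169/80 = -6729/80 ≈ -84.113)
d(4, -58) + U = (87 - 6*(-58)) - 6729/80 = (87 + 348) - 6729/80 = 435 - 6729/80 = 28071/80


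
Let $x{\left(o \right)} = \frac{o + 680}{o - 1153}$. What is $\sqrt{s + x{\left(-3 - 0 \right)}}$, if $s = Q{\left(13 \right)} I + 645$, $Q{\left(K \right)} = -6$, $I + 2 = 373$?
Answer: $\frac{i \sqrt{1828313}}{34} \approx 39.769 i$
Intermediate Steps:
$I = 371$ ($I = -2 + 373 = 371$)
$s = -1581$ ($s = \left(-6\right) 371 + 645 = -2226 + 645 = -1581$)
$x{\left(o \right)} = \frac{680 + o}{-1153 + o}$
$\sqrt{s + x{\left(-3 - 0 \right)}} = \sqrt{-1581 + \frac{680 - 3}{-1153 - 3}} = \sqrt{-1581 + \frac{1}{-1156} \cdot 677} = \sqrt{-1581 - \frac{677}{1156}} = \sqrt{- \frac{1828313}{1156}} = \frac{i \sqrt{1828313}}{34}$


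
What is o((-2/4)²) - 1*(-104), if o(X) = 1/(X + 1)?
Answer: 524/5 ≈ 104.80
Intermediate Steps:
o(X) = 1/(1 + X)
o((-2/4)²) - 1*(-104) = 1/(1 + (-2/4)²) - 1*(-104) = 1/(1 + (-2*¼)²) + 104 = 1/(1 + (-½)²) + 104 = 1/(1 + ¼) + 104 = 1/(5/4) + 104 = ⅘ + 104 = 524/5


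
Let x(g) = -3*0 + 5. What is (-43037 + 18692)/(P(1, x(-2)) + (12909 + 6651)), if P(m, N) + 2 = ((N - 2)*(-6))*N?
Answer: -24345/19468 ≈ -1.2505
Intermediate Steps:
x(g) = 5 (x(g) = 0 + 5 = 5)
P(m, N) = -2 + N*(12 - 6*N) (P(m, N) = -2 + ((N - 2)*(-6))*N = -2 + ((-2 + N)*(-6))*N = -2 + (12 - 6*N)*N = -2 + N*(12 - 6*N))
(-43037 + 18692)/(P(1, x(-2)) + (12909 + 6651)) = (-43037 + 18692)/((-2 - 6*5**2 + 12*5) + (12909 + 6651)) = -24345/((-2 - 6*25 + 60) + 19560) = -24345/((-2 - 150 + 60) + 19560) = -24345/(-92 + 19560) = -24345/19468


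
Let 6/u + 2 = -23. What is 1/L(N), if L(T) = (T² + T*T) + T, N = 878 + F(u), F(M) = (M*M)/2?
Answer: 390625/602635615648 ≈ 6.4819e-7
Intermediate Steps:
u = -6/25 (u = 6/(-2 - 23) = 6/(-25) = 6*(-1/25) = -6/25 ≈ -0.24000)
F(M) = M²/2 (F(M) = M²*(½) = M²/2)
N = 548768/625 (N = 878 + (-6/25)²/2 = 878 + (½)*(36/625) = 878 + 18/625 = 548768/625 ≈ 878.03)
L(T) = T + 2*T² (L(T) = (T² + T²) + T = 2*T² + T = T + 2*T²)
1/L(N) = 1/(548768*(1 + 2*(548768/625))/625) = 1/(548768*(1 + 1097536/625)/625) = 1/((548768/625)*(1098161/625)) = 1/(602635615648/390625) = 390625/602635615648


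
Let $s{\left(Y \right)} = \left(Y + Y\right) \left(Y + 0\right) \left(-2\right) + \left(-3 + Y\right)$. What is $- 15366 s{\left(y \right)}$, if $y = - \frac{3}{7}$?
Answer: $\frac{3134664}{49} \approx 63973.0$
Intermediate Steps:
$y = - \frac{3}{7}$ ($y = \left(-3\right) \frac{1}{7} = - \frac{3}{7} \approx -0.42857$)
$s{\left(Y \right)} = -3 + Y - 4 Y^{2}$ ($s{\left(Y \right)} = 2 Y Y \left(-2\right) + \left(-3 + Y\right) = 2 Y^{2} \left(-2\right) + \left(-3 + Y\right) = - 4 Y^{2} + \left(-3 + Y\right) = -3 + Y - 4 Y^{2}$)
$- 15366 s{\left(y \right)} = - 15366 \left(-3 - \frac{3}{7} - 4 \left(- \frac{3}{7}\right)^{2}\right) = - 15366 \left(-3 - \frac{3}{7} - \frac{36}{49}\right) = \left(-15366\right) \left(- \frac{204}{49}\right) = \frac{3134664}{49}$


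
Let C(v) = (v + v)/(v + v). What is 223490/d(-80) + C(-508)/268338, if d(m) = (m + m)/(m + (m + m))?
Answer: 89956289431/268338 ≈ 3.3524e+5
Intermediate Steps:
C(v) = 1 (C(v) = (2*v)/((2*v)) = (2*v)*(1/(2*v)) = 1)
d(m) = 2/3 (d(m) = (2*m)/(m + 2*m) = (2*m)/((3*m)) = (2*m)*(1/(3*m)) = 2/3)
223490/d(-80) + C(-508)/268338 = 223490/(2/3) + 1/268338 = 223490*(3/2) + 1*(1/268338) = 335235 + 1/268338 = 89956289431/268338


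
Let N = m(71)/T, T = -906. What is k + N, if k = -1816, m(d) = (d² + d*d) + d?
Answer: -1655449/906 ≈ -1827.2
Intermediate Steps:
m(d) = d + 2*d² (m(d) = (d² + d²) + d = 2*d² + d = d + 2*d²)
N = -10153/906 (N = (71*(1 + 2*71))/(-906) = (71*(1 + 142))*(-1/906) = (71*143)*(-1/906) = 10153*(-1/906) = -10153/906 ≈ -11.206)
k + N = -1816 - 10153/906 = -1655449/906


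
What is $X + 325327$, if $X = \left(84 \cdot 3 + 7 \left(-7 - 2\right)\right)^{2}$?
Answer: $361048$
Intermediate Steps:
$X = 35721$ ($X = \left(252 + 7 \left(-9\right)\right)^{2} = \left(252 - 63\right)^{2} = 189^{2} = 35721$)
$X + 325327 = 35721 + 325327 = 361048$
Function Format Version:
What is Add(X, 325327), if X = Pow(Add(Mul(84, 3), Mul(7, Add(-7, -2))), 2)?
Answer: 361048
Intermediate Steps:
X = 35721 (X = Pow(Add(252, Mul(7, -9)), 2) = Pow(Add(252, -63), 2) = Pow(189, 2) = 35721)
Add(X, 325327) = Add(35721, 325327) = 361048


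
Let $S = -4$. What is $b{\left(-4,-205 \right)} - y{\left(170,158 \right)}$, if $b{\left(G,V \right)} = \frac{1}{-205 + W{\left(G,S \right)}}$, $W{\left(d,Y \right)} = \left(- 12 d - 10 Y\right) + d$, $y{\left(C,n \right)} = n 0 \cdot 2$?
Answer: $- \frac{1}{121} \approx -0.0082645$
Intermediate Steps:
$y{\left(C,n \right)} = 0$ ($y{\left(C,n \right)} = 0 \cdot 2 = 0$)
$W{\left(d,Y \right)} = - 11 d - 10 Y$
$b{\left(G,V \right)} = \frac{1}{-165 - 11 G}$ ($b{\left(G,V \right)} = \frac{1}{-205 - \left(-40 + 11 G\right)} = \frac{1}{-165 - 11 G}$)
$b{\left(-4,-205 \right)} - y{\left(170,158 \right)} = - \frac{1}{165 + 11 \left(-4\right)} - 0 = - \frac{1}{165 - 44} + 0 = - \frac{1}{121} + 0 = - \frac{1}{121}$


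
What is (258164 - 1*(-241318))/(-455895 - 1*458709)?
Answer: -83247/152434 ≈ -0.54612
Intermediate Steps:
(258164 - 1*(-241318))/(-455895 - 1*458709) = (258164 + 241318)/(-455895 - 458709) = 499482/(-914604) = 499482*(-1/914604) = -83247/152434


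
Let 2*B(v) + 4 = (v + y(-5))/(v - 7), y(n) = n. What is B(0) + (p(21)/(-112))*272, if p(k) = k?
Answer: -737/14 ≈ -52.643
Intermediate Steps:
B(v) = -2 + (-5 + v)/(2*(-7 + v)) (B(v) = -2 + ((v - 5)/(v - 7))/2 = -2 + ((-5 + v)/(-7 + v))/2 = -2 + (-5 + v)/(2*(-7 + v)))
B(0) + (p(21)/(-112))*272 = (23 - 3*0)/(2*(-7 + 0)) + (21/(-112))*272 = (1/2)*(23 + 0)/(-7) + (21*(-1/112))*272 = (1/2)*(-1/7)*23 - 3/16*272 = -23/14 - 51 = -737/14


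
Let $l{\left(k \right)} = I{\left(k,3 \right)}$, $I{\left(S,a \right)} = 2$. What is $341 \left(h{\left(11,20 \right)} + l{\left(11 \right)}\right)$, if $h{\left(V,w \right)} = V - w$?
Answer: $-2387$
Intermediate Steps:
$l{\left(k \right)} = 2$
$341 \left(h{\left(11,20 \right)} + l{\left(11 \right)}\right) = 341 \left(\left(11 - 20\right) + 2\right) = 341 \left(-9 + 2\right) = 341 \left(-7\right) = -2387$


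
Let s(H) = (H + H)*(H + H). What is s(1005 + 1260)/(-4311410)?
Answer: -2052090/431141 ≈ -4.7597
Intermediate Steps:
s(H) = 4*H**2 (s(H) = (2*H)*(2*H) = 4*H**2)
s(1005 + 1260)/(-4311410) = (4*(1005 + 1260)**2)/(-4311410) = (4*2265**2)*(-1/4311410) = (4*5130225)*(-1/4311410) = 20520900*(-1/4311410) = -2052090/431141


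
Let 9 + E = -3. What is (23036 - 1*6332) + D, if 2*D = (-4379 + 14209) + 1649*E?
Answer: 11725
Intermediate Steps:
E = -12 (E = -9 - 3 = -12)
D = -4979 (D = ((-4379 + 14209) + 1649*(-12))/2 = (9830 - 19788)/2 = (1/2)*(-9958) = -4979)
(23036 - 1*6332) + D = (23036 - 1*6332) - 4979 = (23036 - 6332) - 4979 = 16704 - 4979 = 11725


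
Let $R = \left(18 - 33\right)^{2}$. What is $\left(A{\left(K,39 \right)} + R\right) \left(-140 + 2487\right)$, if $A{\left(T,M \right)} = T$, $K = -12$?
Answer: $499911$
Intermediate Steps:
$R = 225$ ($R = \left(-15\right)^{2} = 225$)
$\left(A{\left(K,39 \right)} + R\right) \left(-140 + 2487\right) = \left(-12 + 225\right) \left(-140 + 2487\right) = 213 \cdot 2347 = 499911$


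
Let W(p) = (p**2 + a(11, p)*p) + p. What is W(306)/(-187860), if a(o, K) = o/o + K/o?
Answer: -94197/172205 ≈ -0.54700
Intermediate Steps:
a(o, K) = 1 + K/o
W(p) = p + p**2 + p*(1 + p/11) (W(p) = (p**2 + ((p + 11)/11)*p) + p = (p**2 + ((11 + p)/11)*p) + p = (p**2 + (1 + p/11)*p) + p = (p**2 + p*(1 + p/11)) + p = p + p**2 + p*(1 + p/11))
W(306)/(-187860) = ((2/11)*306*(11 + 6*306))/(-187860) = ((2/11)*306*(11 + 1836))*(-1/187860) = ((2/11)*306*1847)*(-1/187860) = (1130364/11)*(-1/187860) = -94197/172205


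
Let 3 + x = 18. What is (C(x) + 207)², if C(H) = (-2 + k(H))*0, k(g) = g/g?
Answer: 42849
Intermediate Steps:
k(g) = 1
x = 15 (x = -3 + 18 = 15)
C(H) = 0 (C(H) = (-2 + 1)*0 = -1*0 = 0)
(C(x) + 207)² = (0 + 207)² = 207² = 42849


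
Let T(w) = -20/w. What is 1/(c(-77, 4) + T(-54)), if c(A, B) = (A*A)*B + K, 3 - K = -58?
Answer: 27/641989 ≈ 4.2057e-5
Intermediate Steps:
K = 61 (K = 3 - 1*(-58) = 3 + 58 = 61)
c(A, B) = 61 + B*A**2 (c(A, B) = (A*A)*B + 61 = A**2*B + 61 = B*A**2 + 61 = 61 + B*A**2)
1/(c(-77, 4) + T(-54)) = 1/((61 + 4*(-77)**2) - 20/(-54)) = 1/((61 + 4*5929) - 20*(-1/54)) = 1/((61 + 23716) + 10/27) = 1/(23777 + 10/27) = 1/(641989/27) = 27/641989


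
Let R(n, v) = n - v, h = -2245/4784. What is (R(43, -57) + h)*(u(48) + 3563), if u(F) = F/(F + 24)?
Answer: 5090573105/14352 ≈ 3.5469e+5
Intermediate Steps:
h = -2245/4784 (h = -2245*1/4784 = -2245/4784 ≈ -0.46927)
u(F) = F/(24 + F)
(R(43, -57) + h)*(u(48) + 3563) = ((43 - 1*(-57)) - 2245/4784)*(48/(24 + 48) + 3563) = ((43 + 57) - 2245/4784)*(48/72 + 3563) = (100 - 2245/4784)*(48*(1/72) + 3563) = 476155*(2/3 + 3563)/4784 = (476155/4784)*(10691/3) = 5090573105/14352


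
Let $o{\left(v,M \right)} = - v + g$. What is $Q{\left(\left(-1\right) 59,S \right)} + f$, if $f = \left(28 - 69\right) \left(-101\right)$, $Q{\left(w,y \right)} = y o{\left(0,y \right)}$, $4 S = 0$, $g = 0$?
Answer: $4141$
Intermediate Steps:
$S = 0$ ($S = \frac{1}{4} \cdot 0 = 0$)
$o{\left(v,M \right)} = - v$ ($o{\left(v,M \right)} = - v + 0 = - v$)
$Q{\left(w,y \right)} = 0$ ($Q{\left(w,y \right)} = y \left(\left(-1\right) 0\right) = y 0 = 0$)
$f = 4141$ ($f = \left(-41\right) \left(-101\right) = 4141$)
$Q{\left(\left(-1\right) 59,S \right)} + f = 0 + 4141 = 4141$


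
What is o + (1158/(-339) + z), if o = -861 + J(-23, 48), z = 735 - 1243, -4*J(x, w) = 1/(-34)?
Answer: -21091175/15368 ≈ -1372.4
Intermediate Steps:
J(x, w) = 1/136 (J(x, w) = -1/4/(-34) = -1/4*(-1/34) = 1/136)
z = -508
o = -117095/136 (o = -861 + 1/136 = -117095/136 ≈ -860.99)
o + (1158/(-339) + z) = -117095/136 + (1158/(-339) - 508) = -117095/136 + (1158*(-1/339) - 508) = -117095/136 + (-386/113 - 508) = -117095/136 - 57790/113 = -21091175/15368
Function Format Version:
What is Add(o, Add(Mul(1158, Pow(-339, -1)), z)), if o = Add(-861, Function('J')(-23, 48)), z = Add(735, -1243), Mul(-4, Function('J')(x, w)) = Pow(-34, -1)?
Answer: Rational(-21091175, 15368) ≈ -1372.4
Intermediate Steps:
Function('J')(x, w) = Rational(1, 136) (Function('J')(x, w) = Mul(Rational(-1, 4), Pow(-34, -1)) = Mul(Rational(-1, 4), Rational(-1, 34)) = Rational(1, 136))
z = -508
o = Rational(-117095, 136) (o = Add(-861, Rational(1, 136)) = Rational(-117095, 136) ≈ -860.99)
Add(o, Add(Mul(1158, Pow(-339, -1)), z)) = Add(Rational(-117095, 136), Add(Mul(1158, Pow(-339, -1)), -508)) = Add(Rational(-117095, 136), Add(Mul(1158, Rational(-1, 339)), -508)) = Add(Rational(-117095, 136), Add(Rational(-386, 113), -508)) = Add(Rational(-117095, 136), Rational(-57790, 113)) = Rational(-21091175, 15368)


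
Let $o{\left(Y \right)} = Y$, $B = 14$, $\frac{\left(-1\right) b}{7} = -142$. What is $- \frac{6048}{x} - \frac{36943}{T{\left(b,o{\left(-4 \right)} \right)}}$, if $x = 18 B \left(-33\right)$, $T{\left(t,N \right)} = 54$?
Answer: $- \frac{405941}{594} \approx -683.4$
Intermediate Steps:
$b = 994$ ($b = \left(-7\right) \left(-142\right) = 994$)
$x = -8316$ ($x = 18 \cdot 14 \left(-33\right) = 252 \left(-33\right) = -8316$)
$- \frac{6048}{x} - \frac{36943}{T{\left(b,o{\left(-4 \right)} \right)}} = - \frac{6048}{-8316} - \frac{36943}{54} = \left(-6048\right) \left(- \frac{1}{8316}\right) - \frac{36943}{54} = \frac{8}{11} - \frac{36943}{54} = - \frac{405941}{594}$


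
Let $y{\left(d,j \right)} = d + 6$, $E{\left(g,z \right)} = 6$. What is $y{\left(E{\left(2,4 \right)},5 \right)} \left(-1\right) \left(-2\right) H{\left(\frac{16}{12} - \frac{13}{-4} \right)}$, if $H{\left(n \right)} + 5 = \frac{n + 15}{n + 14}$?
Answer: $- \frac{21120}{223} \approx -94.708$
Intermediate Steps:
$y{\left(d,j \right)} = 6 + d$
$H{\left(n \right)} = -5 + \frac{15 + n}{14 + n}$ ($H{\left(n \right)} = -5 + \frac{n + 15}{n + 14} = -5 + \frac{15 + n}{14 + n}$)
$y{\left(E{\left(2,4 \right)},5 \right)} \left(-1\right) \left(-2\right) H{\left(\frac{16}{12} - \frac{13}{-4} \right)} = \left(6 + 6\right) \left(-1\right) \left(-2\right) \frac{-55 - 4 \left(\frac{16}{12} - \frac{13}{-4}\right)}{14 + \left(\frac{16}{12} - \frac{13}{-4}\right)} = 12 \left(-1\right) \left(-2\right) \frac{-55 - 4 \left(16 \cdot \frac{1}{12} - - \frac{13}{4}\right)}{14 + \left(16 \cdot \frac{1}{12} - - \frac{13}{4}\right)} = \left(-12\right) \left(-2\right) \frac{-55 - 4 \left(\frac{4}{3} + \frac{13}{4}\right)}{14 + \left(\frac{4}{3} + \frac{13}{4}\right)} = 24 \frac{-55 - \frac{55}{3}}{14 + \frac{55}{12}} = 24 \frac{-55 - \frac{55}{3}}{\frac{223}{12}} = 24 \cdot \frac{12}{223} \left(- \frac{220}{3}\right) = 24 \left(- \frac{880}{223}\right) = - \frac{21120}{223}$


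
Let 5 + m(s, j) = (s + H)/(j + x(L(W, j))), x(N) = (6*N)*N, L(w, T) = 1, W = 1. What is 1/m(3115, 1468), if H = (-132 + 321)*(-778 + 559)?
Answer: -737/22823 ≈ -0.032292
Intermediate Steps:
H = -41391 (H = 189*(-219) = -41391)
x(N) = 6*N²
m(s, j) = -5 + (-41391 + s)/(6 + j) (m(s, j) = -5 + (s - 41391)/(j + 6*1²) = -5 + (-41391 + s)/(j + 6*1) = -5 + (-41391 + s)/(j + 6) = -5 + (-41391 + s)/(6 + j))
1/m(3115, 1468) = 1/((-41421 + 3115 - 5*1468)/(6 + 1468)) = 1/((-41421 + 3115 - 7340)/1474) = 1/((1/1474)*(-45646)) = 1/(-22823/737) = -737/22823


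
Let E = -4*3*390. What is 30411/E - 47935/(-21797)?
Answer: -48725863/11334440 ≈ -4.2989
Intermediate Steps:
E = -4680 (E = -12*390 = -4680)
30411/E - 47935/(-21797) = 30411/(-4680) - 47935/(-21797) = 30411*(-1/4680) - 47935*(-1/21797) = -3379/520 + 47935/21797 = -48725863/11334440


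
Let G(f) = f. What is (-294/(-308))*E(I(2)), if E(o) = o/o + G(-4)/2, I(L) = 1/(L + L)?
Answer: -21/22 ≈ -0.95455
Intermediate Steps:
I(L) = 1/(2*L)
E(o) = -1 (E(o) = o/o - 4/2 = 1 - 4*½ = 1 - 2 = -1)
(-294/(-308))*E(I(2)) = -294/(-308)*(-1) = -294*(-1/308)*(-1) = (21/22)*(-1) = -21/22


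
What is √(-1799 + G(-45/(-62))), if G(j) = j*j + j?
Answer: I*√6910541/62 ≈ 42.4*I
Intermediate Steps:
G(j) = j + j² (G(j) = j² + j = j + j²)
√(-1799 + G(-45/(-62))) = √(-1799 + (-45/(-62))*(1 - 45/(-62))) = √(-1799 + (-45*(-1/62))*(1 - 45*(-1/62))) = √(-1799 + 45*(1 + 45/62)/62) = √(-1799 + (45/62)*(107/62)) = √(-1799 + 4815/3844) = √(-6910541/3844) = I*√6910541/62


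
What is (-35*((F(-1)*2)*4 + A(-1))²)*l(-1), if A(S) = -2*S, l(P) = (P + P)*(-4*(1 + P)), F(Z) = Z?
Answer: 0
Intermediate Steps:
l(P) = 2*P*(-4 - 4*P) (l(P) = (2*P)*(-4 - 4*P) = 2*P*(-4 - 4*P))
(-35*((F(-1)*2)*4 + A(-1))²)*l(-1) = (-35*(-1*2*4 - 2*(-1))²)*(-8*(-1)*(1 - 1)) = (-35*(-2*4 + 2)²)*(-8*(-1)*0) = -35*(-8 + 2)²*0 = -35*(-6)²*0 = -35*36*0 = -1260*0 = 0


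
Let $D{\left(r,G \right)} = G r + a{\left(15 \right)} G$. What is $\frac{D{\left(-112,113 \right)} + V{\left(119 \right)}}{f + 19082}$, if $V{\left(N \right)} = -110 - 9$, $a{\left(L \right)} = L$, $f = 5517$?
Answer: $- \frac{11080}{24599} \approx -0.45042$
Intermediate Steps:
$D{\left(r,G \right)} = 15 G + G r$ ($D{\left(r,G \right)} = G r + 15 G = 15 G + G r$)
$V{\left(N \right)} = -119$
$\frac{D{\left(-112,113 \right)} + V{\left(119 \right)}}{f + 19082} = \frac{113 \left(15 - 112\right) - 119}{5517 + 19082} = \frac{113 \left(-97\right) - 119}{24599} = \left(-10961 - 119\right) \frac{1}{24599} = \left(-11080\right) \frac{1}{24599} = - \frac{11080}{24599}$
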